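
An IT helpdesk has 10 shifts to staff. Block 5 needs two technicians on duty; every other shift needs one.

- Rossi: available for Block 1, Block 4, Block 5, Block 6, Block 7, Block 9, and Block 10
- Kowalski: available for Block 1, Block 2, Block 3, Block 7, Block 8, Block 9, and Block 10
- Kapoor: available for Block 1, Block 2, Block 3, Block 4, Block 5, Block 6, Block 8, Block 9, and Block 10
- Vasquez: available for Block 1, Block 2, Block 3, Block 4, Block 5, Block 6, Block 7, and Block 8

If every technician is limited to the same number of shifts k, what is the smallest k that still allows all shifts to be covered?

3

With 4 technicians and 11 worker-slots to fill, someone must work at least ⌈11/4⌉ = 3 shifts, so k ≥ 3.
k = 3 works: Block 1→Vasquez, Block 2→Kowalski, Block 3→Kowalski, Block 4→Rossi, Block 5→Rossi+Kapoor, Block 6→Rossi, Block 7→Kowalski, Block 8→Vasquez, Block 9→Kapoor, Block 10→Kapoor.
Loads: Rossi 3, Kowalski 3, Kapoor 3, Vasquez 2 — all ≤ 3.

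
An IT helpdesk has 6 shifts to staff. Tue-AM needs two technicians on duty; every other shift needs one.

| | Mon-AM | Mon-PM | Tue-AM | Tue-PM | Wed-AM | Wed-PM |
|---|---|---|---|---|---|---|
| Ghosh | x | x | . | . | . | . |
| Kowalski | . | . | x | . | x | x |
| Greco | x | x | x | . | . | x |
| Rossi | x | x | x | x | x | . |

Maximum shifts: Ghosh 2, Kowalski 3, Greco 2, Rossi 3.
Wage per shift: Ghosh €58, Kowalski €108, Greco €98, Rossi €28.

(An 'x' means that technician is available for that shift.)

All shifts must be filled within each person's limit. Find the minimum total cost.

€396

Tue-PM can only be covered by Rossi, so that assignment is forced.
Picking the cheapest available technician for each shift independently would cost €336, but that ignores the shift limits.
An optimal schedule: Mon-AM→Ghosh, Mon-PM→Ghosh, Tue-AM→Rossi+Greco, Tue-PM→Rossi, Wed-AM→Rossi, Wed-PM→Greco.
Total: 58 + 58 + 28 + 98 + 28 + 28 + 98 = €396.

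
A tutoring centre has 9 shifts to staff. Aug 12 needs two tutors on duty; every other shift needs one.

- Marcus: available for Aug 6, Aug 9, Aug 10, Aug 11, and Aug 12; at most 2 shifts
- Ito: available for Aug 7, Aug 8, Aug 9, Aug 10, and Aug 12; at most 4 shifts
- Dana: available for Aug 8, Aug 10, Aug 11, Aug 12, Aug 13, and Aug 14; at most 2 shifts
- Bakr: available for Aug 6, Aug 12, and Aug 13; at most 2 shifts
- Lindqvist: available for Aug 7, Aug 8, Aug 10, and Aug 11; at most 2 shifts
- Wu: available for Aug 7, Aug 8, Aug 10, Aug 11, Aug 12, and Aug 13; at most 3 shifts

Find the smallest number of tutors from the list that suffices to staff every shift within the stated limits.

4

10 slots to fill and no one can take more than 4, so at least ⌈10/4⌉ = 3 tutors are needed.
Any 3 tutors together have capacity at most 4+3+2 = 9 < 10 slots, so 3 can never suffice.
Marcus, Ito, Dana, and Bakr alone can cover everything: Aug 6→Marcus, Aug 7→Ito, Aug 8→Ito, Aug 9→Marcus, Aug 10→Ito, Aug 11→Dana, Aug 12→Ito+Bakr, Aug 13→Bakr, Aug 14→Dana.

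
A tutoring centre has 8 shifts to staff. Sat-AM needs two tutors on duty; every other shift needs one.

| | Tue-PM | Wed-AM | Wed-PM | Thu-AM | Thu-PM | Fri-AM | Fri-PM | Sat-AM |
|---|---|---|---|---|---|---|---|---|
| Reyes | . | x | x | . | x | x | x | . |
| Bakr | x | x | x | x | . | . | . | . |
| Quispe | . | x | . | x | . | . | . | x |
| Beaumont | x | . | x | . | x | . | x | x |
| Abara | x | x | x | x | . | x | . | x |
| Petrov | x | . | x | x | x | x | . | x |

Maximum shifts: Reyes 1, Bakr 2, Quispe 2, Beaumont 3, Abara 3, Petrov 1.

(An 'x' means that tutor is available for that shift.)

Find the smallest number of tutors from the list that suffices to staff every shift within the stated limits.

9 slots to fill and no one can take more than 3, so at least ⌈9/3⌉ = 3 tutors are needed.
Any 3 tutors together have capacity at most 3+3+2 = 8 < 9 slots, so 3 can never suffice.
Reyes, Bakr, Beaumont, and Abara alone can cover everything: Tue-PM→Bakr, Wed-AM→Abara, Wed-PM→Beaumont, Thu-AM→Bakr, Thu-PM→Reyes, Fri-AM→Abara, Fri-PM→Beaumont, Sat-AM→Beaumont+Abara.

4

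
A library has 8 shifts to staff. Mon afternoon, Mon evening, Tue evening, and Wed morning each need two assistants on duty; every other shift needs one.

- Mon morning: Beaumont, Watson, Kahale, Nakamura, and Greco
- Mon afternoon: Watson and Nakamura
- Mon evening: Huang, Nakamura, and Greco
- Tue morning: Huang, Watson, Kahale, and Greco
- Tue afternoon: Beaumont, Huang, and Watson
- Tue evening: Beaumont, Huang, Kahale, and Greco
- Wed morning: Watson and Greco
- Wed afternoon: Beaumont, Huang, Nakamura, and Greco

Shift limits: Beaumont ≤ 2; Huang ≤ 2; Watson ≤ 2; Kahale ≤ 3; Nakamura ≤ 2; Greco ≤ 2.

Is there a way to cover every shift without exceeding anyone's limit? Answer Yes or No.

Mon afternoon can only be covered by Watson and Nakamura, so that assignment is forced.
Wed morning can only be covered by Watson and Greco, so that assignment is forced.
One valid schedule: Mon morning→Kahale, Mon afternoon→Watson+Nakamura, Mon evening→Huang+Nakamura, Tue morning→Huang, Tue afternoon→Beaumont, Tue evening→Kahale+Greco, Wed morning→Watson+Greco, Wed afternoon→Beaumont.
Loads: Beaumont 2/2, Huang 2/2, Watson 2/2, Kahale 2/3, Nakamura 2/2, Greco 2/2 — all within limits.

Yes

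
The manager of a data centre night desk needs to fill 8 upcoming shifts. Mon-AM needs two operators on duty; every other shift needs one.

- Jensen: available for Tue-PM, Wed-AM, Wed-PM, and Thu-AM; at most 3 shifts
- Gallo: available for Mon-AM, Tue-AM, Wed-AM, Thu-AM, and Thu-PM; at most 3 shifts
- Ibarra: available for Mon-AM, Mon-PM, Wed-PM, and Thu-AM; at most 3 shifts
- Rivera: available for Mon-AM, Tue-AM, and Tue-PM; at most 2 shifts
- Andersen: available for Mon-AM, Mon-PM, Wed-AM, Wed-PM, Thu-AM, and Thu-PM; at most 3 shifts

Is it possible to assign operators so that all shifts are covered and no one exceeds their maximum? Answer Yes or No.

One valid schedule: Mon-AM→Ibarra+Rivera, Mon-PM→Ibarra, Tue-AM→Gallo, Tue-PM→Jensen, Wed-AM→Jensen, Wed-PM→Jensen, Thu-AM→Gallo, Thu-PM→Gallo.
Loads: Jensen 3/3, Gallo 3/3, Ibarra 2/3, Rivera 1/2, Andersen 0/3 — all within limits.

Yes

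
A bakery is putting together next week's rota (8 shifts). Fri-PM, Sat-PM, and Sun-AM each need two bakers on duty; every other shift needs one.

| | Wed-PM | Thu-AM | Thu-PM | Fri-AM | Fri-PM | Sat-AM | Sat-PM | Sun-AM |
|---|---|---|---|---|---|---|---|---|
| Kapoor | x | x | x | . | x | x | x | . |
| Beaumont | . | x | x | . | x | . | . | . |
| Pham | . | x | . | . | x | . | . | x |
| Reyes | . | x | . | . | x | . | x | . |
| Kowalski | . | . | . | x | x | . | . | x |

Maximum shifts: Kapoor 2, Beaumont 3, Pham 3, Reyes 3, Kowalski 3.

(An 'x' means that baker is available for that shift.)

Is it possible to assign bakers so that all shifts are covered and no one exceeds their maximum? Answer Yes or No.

No

Total capacity is 14 and 11 slots are needed, so capacity alone doesn't rule it out.
Shifts {Wed-PM, Sat-AM, Sat-PM} need 4 worker-slots in total, but the bakers available for any of those shifts (Kapoor and Reyes) can supply at most 3 among them. So no valid schedule exists.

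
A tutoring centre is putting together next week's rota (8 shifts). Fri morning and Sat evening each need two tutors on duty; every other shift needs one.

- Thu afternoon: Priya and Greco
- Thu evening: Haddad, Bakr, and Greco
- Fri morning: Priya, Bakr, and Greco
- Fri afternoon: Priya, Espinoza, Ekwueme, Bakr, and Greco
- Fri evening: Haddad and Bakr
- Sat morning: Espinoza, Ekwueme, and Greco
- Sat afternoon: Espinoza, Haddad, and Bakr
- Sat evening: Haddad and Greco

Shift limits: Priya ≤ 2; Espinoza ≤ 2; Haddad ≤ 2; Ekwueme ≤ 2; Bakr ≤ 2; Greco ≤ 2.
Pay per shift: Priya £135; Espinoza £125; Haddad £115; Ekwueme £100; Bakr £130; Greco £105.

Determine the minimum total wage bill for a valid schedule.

Sat evening can only be covered by Haddad and Greco, so that assignment is forced.
Picking the cheapest available tutor for each shift independently would cost £1095, but that ignores the shift limits.
An optimal schedule: Thu afternoon→Greco, Thu evening→Bakr, Fri morning→Bakr+Priya, Fri afternoon→Ekwueme, Fri evening→Haddad, Sat morning→Ekwueme, Sat afternoon→Espinoza, Sat evening→Greco+Haddad.
Total: 105 + 130 + 130 + 135 + 100 + 115 + 100 + 125 + 105 + 115 = £1160.

£1160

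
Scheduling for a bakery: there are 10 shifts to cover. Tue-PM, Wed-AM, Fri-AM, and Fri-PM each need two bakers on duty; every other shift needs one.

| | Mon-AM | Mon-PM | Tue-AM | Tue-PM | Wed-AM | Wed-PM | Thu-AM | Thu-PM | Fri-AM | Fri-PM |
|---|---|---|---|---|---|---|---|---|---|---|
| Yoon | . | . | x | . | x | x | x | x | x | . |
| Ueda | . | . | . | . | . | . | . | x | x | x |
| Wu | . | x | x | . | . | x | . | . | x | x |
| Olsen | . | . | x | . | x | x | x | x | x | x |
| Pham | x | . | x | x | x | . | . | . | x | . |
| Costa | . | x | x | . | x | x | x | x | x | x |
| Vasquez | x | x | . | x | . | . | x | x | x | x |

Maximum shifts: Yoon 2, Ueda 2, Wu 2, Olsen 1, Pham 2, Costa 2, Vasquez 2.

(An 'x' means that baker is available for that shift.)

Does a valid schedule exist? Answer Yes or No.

Total capacity is 2+2+2+1+2+2+2 = 13 but 14 worker-slots are needed — infeasible.

No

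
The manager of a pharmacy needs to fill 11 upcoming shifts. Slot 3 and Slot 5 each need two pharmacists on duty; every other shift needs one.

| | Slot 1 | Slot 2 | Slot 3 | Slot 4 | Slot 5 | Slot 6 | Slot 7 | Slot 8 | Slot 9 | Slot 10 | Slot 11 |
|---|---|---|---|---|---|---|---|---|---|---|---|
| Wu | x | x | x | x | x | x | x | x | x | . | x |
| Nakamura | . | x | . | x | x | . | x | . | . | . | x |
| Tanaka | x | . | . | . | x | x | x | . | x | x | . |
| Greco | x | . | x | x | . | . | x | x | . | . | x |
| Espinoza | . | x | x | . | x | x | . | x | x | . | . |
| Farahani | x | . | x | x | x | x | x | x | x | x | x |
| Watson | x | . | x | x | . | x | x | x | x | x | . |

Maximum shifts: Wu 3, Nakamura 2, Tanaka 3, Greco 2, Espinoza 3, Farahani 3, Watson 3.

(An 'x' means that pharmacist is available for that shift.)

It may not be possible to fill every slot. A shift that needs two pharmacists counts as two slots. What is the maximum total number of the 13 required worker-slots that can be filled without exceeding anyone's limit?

13

Total capacity across all pharmacists is 3+2+3+2+3+3+3 = 19, and 13 slots are needed, so at most 13 can be filled.
An assignment achieving 13: Slot 1→Wu, Slot 2→Wu, Slot 3→Greco+Espinoza, Slot 4→Nakamura, Slot 5→Nakamura+Tanaka, Slot 6→Tanaka, Slot 7→Farahani, Slot 8→Greco, Slot 9→Espinoza, Slot 10→Tanaka, Slot 11→Wu.
Loads: Wu 3/3, Nakamura 2/2, Tanaka 3/3, Greco 2/2, Espinoza 2/3, Farahani 1/3, Watson 0/3.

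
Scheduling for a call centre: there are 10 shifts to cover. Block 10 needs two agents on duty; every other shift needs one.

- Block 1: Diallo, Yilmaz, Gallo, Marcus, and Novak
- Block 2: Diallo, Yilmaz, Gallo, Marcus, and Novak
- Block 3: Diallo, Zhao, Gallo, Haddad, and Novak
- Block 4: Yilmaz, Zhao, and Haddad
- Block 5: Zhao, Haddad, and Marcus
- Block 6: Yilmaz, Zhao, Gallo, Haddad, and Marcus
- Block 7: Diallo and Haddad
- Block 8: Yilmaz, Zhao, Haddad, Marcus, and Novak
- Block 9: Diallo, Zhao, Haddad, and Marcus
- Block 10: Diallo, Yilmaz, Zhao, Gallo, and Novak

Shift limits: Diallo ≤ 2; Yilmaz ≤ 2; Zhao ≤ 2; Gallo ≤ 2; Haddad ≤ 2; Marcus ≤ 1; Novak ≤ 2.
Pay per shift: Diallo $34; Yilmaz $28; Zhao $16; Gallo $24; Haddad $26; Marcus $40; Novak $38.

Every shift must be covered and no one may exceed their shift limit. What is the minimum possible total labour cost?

$294

Picking the cheapest available agent for each shift independently would cost $210, but that ignores the shift limits.
An optimal schedule: Block 1→Yilmaz, Block 2→Gallo, Block 3→Zhao, Block 4→Yilmaz, Block 5→Zhao, Block 6→Haddad, Block 7→Diallo, Block 8→Haddad, Block 9→Diallo, Block 10→Gallo+Novak.
Total: 28 + 24 + 16 + 28 + 16 + 26 + 34 + 26 + 34 + 24 + 38 = $294.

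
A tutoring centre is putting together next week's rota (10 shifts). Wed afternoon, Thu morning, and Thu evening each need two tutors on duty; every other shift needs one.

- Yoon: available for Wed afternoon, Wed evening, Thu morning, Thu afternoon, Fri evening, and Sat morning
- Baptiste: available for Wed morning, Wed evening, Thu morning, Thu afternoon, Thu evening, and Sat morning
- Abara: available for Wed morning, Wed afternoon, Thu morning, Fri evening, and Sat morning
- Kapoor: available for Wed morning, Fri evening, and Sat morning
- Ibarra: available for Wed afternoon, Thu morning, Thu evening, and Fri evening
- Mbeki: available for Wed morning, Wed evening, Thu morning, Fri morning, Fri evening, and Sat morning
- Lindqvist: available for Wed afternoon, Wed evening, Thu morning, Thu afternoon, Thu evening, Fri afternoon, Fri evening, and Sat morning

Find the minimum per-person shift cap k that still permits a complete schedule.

With 7 tutors and 13 worker-slots to fill, someone must work at least ⌈13/7⌉ = 2 shifts, so k ≥ 2.
k = 2 works: Wed morning→Baptiste, Wed afternoon→Abara+Ibarra, Wed evening→Yoon, Thu morning→Mbeki+Lindqvist, Thu afternoon→Yoon, Thu evening→Baptiste+Ibarra, Fri morning→Mbeki, Fri afternoon→Lindqvist, Fri evening→Abara, Sat morning→Kapoor.
Loads: Yoon 2, Baptiste 2, Abara 2, Kapoor 1, Ibarra 2, Mbeki 2, Lindqvist 2 — all ≤ 2.

2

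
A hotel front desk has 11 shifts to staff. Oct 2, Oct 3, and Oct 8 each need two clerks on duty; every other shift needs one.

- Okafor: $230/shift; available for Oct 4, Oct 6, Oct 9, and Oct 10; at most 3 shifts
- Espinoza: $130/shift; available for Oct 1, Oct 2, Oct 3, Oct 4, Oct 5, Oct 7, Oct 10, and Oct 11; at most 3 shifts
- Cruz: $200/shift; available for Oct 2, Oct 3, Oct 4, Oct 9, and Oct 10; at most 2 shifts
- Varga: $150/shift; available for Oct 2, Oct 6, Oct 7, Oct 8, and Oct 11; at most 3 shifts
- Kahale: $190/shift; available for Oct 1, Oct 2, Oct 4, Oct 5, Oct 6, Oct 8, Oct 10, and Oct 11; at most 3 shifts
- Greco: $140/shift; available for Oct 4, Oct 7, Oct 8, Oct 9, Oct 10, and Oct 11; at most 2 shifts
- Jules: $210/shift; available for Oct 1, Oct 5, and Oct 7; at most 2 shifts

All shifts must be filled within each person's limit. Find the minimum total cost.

$2300

Oct 3 can only be covered by Espinoza and Cruz, so that assignment is forced.
Picking the cheapest available clerk for each shift independently would cost $1970, but that ignores the shift limits.
An optimal schedule: Oct 1→Espinoza, Oct 2→Kahale+Cruz, Oct 3→Espinoza+Cruz, Oct 4→Kahale, Oct 5→Espinoza, Oct 6→Varga, Oct 7→Jules, Oct 8→Greco+Varga, Oct 9→Greco, Oct 10→Kahale, Oct 11→Varga.
Total: 130 + 190 + 200 + 130 + 200 + 190 + 130 + 150 + 210 + 140 + 150 + 140 + 190 + 150 = $2300.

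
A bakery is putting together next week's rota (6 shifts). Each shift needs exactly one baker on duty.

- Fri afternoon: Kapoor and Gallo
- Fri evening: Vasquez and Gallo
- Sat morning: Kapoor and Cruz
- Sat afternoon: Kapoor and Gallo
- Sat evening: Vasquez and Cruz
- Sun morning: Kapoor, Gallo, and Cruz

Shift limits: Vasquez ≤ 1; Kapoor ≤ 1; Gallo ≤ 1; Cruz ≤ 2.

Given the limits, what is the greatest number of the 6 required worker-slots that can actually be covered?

Total capacity across all bakers is 1+1+1+2 = 5, and 6 slots are needed, so at most 5 can be filled.
An assignment achieving 5: Fri afternoon→Kapoor, Fri evening→Vasquez, Sat morning→Cruz, Sat afternoon→Gallo, Sat evening→Cruz.
Loads: Vasquez 1/1, Kapoor 1/1, Gallo 1/1, Cruz 2/2.

5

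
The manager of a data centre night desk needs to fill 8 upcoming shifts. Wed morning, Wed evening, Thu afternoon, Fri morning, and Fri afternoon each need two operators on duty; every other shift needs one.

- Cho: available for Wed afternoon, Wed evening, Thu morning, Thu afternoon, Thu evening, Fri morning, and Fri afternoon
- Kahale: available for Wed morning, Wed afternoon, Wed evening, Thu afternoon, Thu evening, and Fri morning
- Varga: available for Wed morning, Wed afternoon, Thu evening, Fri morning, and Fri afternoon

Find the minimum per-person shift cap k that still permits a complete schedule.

5

With 3 operators and 13 worker-slots to fill, someone must work at least ⌈13/3⌉ = 5 shifts, so k ≥ 5.
k = 5 works: Wed morning→Kahale+Varga, Wed afternoon→Cho, Wed evening→Cho+Kahale, Thu morning→Cho, Thu afternoon→Cho+Kahale, Thu evening→Kahale, Fri morning→Kahale+Varga, Fri afternoon→Cho+Varga.
Loads: Cho 5, Kahale 5, Varga 3 — all ≤ 5.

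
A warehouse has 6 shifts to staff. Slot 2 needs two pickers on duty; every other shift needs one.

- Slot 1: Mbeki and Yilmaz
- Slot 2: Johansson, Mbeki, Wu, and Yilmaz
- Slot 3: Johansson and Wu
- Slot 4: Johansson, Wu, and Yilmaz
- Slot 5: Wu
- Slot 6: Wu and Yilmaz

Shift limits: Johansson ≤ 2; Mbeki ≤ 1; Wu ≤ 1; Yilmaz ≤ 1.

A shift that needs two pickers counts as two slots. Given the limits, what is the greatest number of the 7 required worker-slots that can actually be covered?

Total capacity across all pickers is 2+1+1+1 = 5, and 7 slots are needed, so at most 5 can be filled.
An assignment achieving 5: Slot 1→Mbeki, Slot 3→Johansson, Slot 4→Johansson, Slot 5→Wu, Slot 6→Yilmaz.
Loads: Johansson 2/2, Mbeki 1/1, Wu 1/1, Yilmaz 1/1.

5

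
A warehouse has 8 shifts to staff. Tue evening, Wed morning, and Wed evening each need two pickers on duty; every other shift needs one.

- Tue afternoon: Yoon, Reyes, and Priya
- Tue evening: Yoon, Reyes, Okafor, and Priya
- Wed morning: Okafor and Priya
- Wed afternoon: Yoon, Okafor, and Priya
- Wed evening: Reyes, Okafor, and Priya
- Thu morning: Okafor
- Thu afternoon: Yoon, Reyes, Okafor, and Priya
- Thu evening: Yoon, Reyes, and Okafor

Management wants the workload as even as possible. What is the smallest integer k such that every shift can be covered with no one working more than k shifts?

With 4 pickers and 11 worker-slots to fill, someone must work at least ⌈11/4⌉ = 3 shifts, so k ≥ 3.
k = 3 works: Tue afternoon→Yoon, Tue evening→Reyes+Priya, Wed morning→Okafor+Priya, Wed afternoon→Yoon, Wed evening→Reyes+Okafor, Thu morning→Okafor, Thu afternoon→Reyes, Thu evening→Yoon.
Loads: Yoon 3, Reyes 3, Okafor 3, Priya 2 — all ≤ 3.

3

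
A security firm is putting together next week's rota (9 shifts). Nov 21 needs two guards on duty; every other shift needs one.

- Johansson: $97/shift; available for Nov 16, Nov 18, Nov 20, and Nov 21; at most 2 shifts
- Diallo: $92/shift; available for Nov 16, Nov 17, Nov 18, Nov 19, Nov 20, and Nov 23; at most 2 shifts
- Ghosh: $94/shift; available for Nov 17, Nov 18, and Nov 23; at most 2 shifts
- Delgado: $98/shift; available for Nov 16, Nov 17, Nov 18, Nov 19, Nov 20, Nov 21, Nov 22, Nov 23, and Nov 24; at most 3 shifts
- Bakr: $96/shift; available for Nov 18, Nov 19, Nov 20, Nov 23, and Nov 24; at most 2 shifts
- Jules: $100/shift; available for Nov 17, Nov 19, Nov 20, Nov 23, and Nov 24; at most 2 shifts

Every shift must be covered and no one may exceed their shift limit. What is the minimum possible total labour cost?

$954

Nov 21 can only be covered by Johansson and Delgado, so that assignment is forced.
Nov 22 can only be covered by Delgado, so that assignment is forced.
Picking the cheapest available guard for each shift independently would cost $941, but that ignores the shift limits.
An optimal schedule: Nov 16→Diallo, Nov 17→Diallo, Nov 18→Ghosh, Nov 19→Bakr, Nov 20→Johansson, Nov 21→Johansson+Delgado, Nov 22→Delgado, Nov 23→Ghosh, Nov 24→Bakr.
Total: 92 + 92 + 94 + 96 + 97 + 97 + 98 + 98 + 94 + 96 = $954.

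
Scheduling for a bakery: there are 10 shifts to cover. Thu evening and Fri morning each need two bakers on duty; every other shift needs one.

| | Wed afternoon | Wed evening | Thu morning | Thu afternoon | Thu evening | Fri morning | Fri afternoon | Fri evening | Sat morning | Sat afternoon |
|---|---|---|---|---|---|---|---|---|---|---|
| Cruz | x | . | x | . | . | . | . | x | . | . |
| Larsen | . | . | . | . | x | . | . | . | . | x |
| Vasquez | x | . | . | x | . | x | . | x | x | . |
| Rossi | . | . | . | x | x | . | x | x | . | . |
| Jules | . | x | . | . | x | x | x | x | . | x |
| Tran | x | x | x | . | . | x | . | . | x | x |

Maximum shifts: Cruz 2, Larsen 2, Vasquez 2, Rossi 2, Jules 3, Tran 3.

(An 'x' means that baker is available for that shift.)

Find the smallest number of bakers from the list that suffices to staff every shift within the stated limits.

5

12 slots to fill and no one can take more than 3, so at least ⌈12/3⌉ = 4 bakers are needed.
Any 4 bakers together have capacity at most 3+3+2+2 = 10 < 12 slots, so 4 can never suffice.
Cruz, Larsen, Vasquez, Jules, and Tran alone can cover everything: Wed afternoon→Tran, Wed evening→Jules, Thu morning→Cruz, Thu afternoon→Vasquez, Thu evening→Larsen+Jules, Fri morning→Vasquez+Tran, Fri afternoon→Jules, Fri evening→Cruz, Sat morning→Tran, Sat afternoon→Larsen.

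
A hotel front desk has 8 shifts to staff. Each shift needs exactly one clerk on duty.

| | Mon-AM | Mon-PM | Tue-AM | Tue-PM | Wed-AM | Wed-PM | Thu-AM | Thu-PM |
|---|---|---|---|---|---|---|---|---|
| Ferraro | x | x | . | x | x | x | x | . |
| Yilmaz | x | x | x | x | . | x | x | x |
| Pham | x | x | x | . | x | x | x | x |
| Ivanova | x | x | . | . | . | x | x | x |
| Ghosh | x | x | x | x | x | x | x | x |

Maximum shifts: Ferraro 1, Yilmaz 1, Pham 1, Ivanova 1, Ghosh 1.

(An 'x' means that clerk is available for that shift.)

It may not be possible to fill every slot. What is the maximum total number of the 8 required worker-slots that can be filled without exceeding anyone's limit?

Total capacity across all clerks is 1+1+1+1+1 = 5, and 8 slots are needed, so at most 5 can be filled.
An assignment achieving 5: Mon-AM→Ghosh, Tue-AM→Yilmaz, Tue-PM→Ferraro, Wed-AM→Pham, Thu-PM→Ivanova.
Loads: Ferraro 1/1, Yilmaz 1/1, Pham 1/1, Ivanova 1/1, Ghosh 1/1.

5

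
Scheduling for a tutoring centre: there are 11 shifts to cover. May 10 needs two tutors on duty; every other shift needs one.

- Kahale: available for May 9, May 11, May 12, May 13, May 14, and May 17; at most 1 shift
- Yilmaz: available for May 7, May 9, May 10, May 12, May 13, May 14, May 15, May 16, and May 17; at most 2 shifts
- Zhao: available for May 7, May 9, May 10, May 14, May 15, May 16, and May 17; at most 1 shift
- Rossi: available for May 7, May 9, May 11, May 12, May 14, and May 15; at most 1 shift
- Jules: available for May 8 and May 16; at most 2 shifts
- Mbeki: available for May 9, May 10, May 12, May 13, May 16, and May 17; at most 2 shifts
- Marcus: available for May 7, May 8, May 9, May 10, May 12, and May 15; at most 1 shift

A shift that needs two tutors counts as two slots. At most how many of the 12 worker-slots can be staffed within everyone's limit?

Total capacity across all tutors is 1+2+1+1+2+2+1 = 10, and 12 slots are needed, so at most 10 can be filled.
An assignment achieving 10: May 7→Yilmaz, May 8→Jules, May 10→Zhao+Mbeki, May 11→Kahale, May 13→Yilmaz, May 14→Rossi, May 15→Marcus, May 16→Jules, May 17→Mbeki.
Loads: Kahale 1/1, Yilmaz 2/2, Zhao 1/1, Rossi 1/1, Jules 2/2, Mbeki 2/2, Marcus 1/1.

10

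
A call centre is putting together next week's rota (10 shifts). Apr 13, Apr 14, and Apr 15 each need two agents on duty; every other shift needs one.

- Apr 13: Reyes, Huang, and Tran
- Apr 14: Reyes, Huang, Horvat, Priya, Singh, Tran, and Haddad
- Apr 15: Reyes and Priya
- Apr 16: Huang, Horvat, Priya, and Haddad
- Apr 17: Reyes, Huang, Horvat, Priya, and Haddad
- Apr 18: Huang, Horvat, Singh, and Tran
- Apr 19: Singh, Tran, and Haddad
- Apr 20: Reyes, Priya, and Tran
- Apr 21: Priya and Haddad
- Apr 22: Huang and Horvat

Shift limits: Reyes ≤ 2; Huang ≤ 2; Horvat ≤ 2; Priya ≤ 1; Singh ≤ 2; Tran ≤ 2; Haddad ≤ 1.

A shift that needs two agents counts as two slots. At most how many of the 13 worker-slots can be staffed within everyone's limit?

Total capacity across all agents is 2+2+2+1+2+2+1 = 12, and 13 slots are needed, so at most 12 can be filled.
An assignment achieving 12: Apr 13→Reyes+Huang, Apr 14→Singh+Tran, Apr 15→Reyes+Priya, Apr 16→Horvat, Apr 18→Horvat, Apr 19→Singh, Apr 20→Tran, Apr 21→Haddad, Apr 22→Huang.
Loads: Reyes 2/2, Huang 2/2, Horvat 2/2, Priya 1/1, Singh 2/2, Tran 2/2, Haddad 1/1.

12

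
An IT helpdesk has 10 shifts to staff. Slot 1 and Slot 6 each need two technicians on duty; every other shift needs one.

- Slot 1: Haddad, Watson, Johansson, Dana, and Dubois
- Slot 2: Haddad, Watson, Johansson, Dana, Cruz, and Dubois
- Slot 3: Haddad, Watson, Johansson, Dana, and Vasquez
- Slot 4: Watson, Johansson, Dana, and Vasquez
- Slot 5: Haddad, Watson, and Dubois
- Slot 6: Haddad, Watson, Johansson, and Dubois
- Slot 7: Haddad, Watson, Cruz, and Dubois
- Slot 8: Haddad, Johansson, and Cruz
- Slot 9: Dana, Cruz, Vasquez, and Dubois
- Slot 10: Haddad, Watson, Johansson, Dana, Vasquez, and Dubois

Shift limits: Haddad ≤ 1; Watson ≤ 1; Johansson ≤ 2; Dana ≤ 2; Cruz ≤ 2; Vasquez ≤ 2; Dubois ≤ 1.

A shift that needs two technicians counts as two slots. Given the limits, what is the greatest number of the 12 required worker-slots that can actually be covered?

Total capacity across all technicians is 1+1+2+2+2+2+1 = 11, and 12 slots are needed, so at most 11 can be filled.
An assignment achieving 11: Slot 1→Dana, Slot 2→Cruz, Slot 3→Vasquez, Slot 4→Watson, Slot 5→Haddad, Slot 6→Johansson+Dubois, Slot 7→Cruz, Slot 8→Johansson, Slot 9→Dana, Slot 10→Vasquez.
Loads: Haddad 1/1, Watson 1/1, Johansson 2/2, Dana 2/2, Cruz 2/2, Vasquez 2/2, Dubois 1/1.

11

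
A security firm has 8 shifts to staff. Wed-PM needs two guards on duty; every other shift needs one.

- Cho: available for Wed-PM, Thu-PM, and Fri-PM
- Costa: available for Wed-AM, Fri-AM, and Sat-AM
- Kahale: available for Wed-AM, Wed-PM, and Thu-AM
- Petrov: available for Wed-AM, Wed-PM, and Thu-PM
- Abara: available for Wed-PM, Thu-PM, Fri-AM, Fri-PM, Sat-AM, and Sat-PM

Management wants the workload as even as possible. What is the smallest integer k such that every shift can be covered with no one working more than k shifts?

With 5 guards and 9 worker-slots to fill, someone must work at least ⌈9/5⌉ = 2 shifts, so k ≥ 2.
k = 2 works: Wed-AM→Kahale, Wed-PM→Petrov+Abara, Thu-AM→Kahale, Thu-PM→Cho, Fri-AM→Costa, Fri-PM→Cho, Sat-AM→Costa, Sat-PM→Abara.
Loads: Cho 2, Costa 2, Kahale 2, Petrov 1, Abara 2 — all ≤ 2.

2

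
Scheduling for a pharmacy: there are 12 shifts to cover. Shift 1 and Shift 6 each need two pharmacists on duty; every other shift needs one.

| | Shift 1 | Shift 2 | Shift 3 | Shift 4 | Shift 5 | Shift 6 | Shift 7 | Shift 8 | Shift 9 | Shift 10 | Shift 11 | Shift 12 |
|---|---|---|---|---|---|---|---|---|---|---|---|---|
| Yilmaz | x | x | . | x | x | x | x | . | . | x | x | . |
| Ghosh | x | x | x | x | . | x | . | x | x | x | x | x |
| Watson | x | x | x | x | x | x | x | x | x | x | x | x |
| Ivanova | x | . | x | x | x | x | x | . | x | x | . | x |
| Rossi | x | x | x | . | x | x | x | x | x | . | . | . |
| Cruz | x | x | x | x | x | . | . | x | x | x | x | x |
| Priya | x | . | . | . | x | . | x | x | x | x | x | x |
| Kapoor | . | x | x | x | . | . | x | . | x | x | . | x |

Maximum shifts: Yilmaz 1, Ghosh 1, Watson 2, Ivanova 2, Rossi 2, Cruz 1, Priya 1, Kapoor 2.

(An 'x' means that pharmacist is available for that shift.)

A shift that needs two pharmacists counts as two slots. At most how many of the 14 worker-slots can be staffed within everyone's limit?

Total capacity across all pharmacists is 1+1+2+2+2+1+1+2 = 12, and 14 slots are needed, so at most 12 can be filled.
An assignment achieving 12: Shift 2→Rossi, Shift 3→Ivanova, Shift 4→Ivanova, Shift 5→Rossi, Shift 6→Yilmaz+Ghosh, Shift 7→Priya, Shift 8→Watson, Shift 9→Kapoor, Shift 10→Kapoor, Shift 11→Watson, Shift 12→Cruz.
Loads: Yilmaz 1/1, Ghosh 1/1, Watson 2/2, Ivanova 2/2, Rossi 2/2, Cruz 1/1, Priya 1/1, Kapoor 2/2.

12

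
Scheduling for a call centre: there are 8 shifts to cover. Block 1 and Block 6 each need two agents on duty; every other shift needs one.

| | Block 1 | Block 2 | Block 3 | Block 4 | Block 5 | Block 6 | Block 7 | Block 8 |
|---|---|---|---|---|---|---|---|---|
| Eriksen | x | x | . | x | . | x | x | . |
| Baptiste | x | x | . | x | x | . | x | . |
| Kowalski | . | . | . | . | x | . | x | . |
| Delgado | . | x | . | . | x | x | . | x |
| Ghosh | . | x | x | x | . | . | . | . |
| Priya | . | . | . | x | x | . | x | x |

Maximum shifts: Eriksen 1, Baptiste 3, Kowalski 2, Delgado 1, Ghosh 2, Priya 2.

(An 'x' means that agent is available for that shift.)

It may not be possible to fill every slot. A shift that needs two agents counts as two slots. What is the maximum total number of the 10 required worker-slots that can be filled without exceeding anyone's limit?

9

Total capacity across all agents is 1+3+2+1+2+2 = 11, and 10 slots are needed, so at most 10 can be filled.
Shifts {Block 1, Block 6} need 4 slots but only Eriksen, Baptiste, and Delgado are available for them, supplying at most 3 — so at least 1 slot must go unfilled.
An assignment achieving 9: Block 1→Eriksen+Baptiste, Block 2→Baptiste, Block 3→Ghosh, Block 4→Baptiste, Block 5→Kowalski, Block 6→Delgado, Block 7→Kowalski, Block 8→Priya.
Loads: Eriksen 1/1, Baptiste 3/3, Kowalski 2/2, Delgado 1/1, Ghosh 1/2, Priya 1/2.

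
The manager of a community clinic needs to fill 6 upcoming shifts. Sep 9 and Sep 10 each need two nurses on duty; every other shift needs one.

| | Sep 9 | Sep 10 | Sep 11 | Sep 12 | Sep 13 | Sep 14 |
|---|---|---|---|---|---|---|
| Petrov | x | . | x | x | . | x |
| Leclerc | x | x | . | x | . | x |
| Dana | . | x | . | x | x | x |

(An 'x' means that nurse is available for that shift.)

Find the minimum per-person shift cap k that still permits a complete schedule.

3

With 3 nurses and 8 worker-slots to fill, someone must work at least ⌈8/3⌉ = 3 shifts, so k ≥ 3.
k = 3 works: Sep 9→Petrov+Leclerc, Sep 10→Leclerc+Dana, Sep 11→Petrov, Sep 12→Petrov, Sep 13→Dana, Sep 14→Leclerc.
Loads: Petrov 3, Leclerc 3, Dana 2 — all ≤ 3.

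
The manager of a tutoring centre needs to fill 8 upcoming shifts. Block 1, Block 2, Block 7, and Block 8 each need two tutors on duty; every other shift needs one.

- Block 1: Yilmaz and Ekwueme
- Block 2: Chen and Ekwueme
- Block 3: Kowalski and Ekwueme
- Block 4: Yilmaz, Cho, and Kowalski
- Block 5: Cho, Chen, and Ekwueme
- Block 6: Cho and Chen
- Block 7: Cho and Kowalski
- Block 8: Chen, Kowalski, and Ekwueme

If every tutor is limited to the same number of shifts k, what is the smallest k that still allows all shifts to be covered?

With 5 tutors and 12 worker-slots to fill, someone must work at least ⌈12/5⌉ = 3 shifts, so k ≥ 3.
k = 3 works: Block 1→Yilmaz+Ekwueme, Block 2→Chen+Ekwueme, Block 3→Kowalski, Block 4→Yilmaz, Block 5→Cho, Block 6→Cho, Block 7→Cho+Kowalski, Block 8→Chen+Kowalski.
Loads: Yilmaz 2, Cho 3, Chen 2, Kowalski 3, Ekwueme 2 — all ≤ 3.

3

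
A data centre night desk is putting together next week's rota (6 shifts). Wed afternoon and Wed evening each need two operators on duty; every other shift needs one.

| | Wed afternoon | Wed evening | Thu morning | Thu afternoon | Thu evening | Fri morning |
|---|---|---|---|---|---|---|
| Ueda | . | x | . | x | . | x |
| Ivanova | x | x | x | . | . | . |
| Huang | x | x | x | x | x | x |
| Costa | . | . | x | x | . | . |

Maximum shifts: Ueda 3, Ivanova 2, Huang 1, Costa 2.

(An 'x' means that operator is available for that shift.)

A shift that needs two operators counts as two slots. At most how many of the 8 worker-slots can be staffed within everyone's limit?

Total capacity across all operators is 3+2+1+2 = 8, and 8 slots are needed, so at most 8 can be filled.
Shifts {Wed afternoon, Thu evening} need 3 slots but only Ivanova and Huang are available for them, supplying at most 2 — so at least 1 slot must go unfilled.
An assignment achieving 7: Wed afternoon→Ivanova, Wed evening→Ueda+Ivanova, Thu morning→Costa, Thu afternoon→Ueda, Thu evening→Huang, Fri morning→Ueda.
Loads: Ueda 3/3, Ivanova 2/2, Huang 1/1, Costa 1/2.

7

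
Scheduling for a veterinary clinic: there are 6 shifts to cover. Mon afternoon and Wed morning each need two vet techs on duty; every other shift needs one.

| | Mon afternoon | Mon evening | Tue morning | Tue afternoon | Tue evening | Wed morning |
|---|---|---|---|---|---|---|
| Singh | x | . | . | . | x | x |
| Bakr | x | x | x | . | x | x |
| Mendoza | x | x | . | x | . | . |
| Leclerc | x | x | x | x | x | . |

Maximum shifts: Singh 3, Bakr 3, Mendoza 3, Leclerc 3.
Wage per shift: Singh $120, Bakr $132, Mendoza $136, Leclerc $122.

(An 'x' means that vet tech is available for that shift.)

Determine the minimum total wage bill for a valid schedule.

$990

Wed morning can only be covered by Singh and Bakr, so that assignment is forced.
Picking the cheapest available vet tech for each shift independently would cost $980, but that ignores the shift limits.
An optimal schedule: Mon afternoon→Singh+Bakr, Mon evening→Leclerc, Tue morning→Leclerc, Tue afternoon→Leclerc, Tue evening→Singh, Wed morning→Singh+Bakr.
Total: 120 + 132 + 122 + 122 + 122 + 120 + 120 + 132 = $990.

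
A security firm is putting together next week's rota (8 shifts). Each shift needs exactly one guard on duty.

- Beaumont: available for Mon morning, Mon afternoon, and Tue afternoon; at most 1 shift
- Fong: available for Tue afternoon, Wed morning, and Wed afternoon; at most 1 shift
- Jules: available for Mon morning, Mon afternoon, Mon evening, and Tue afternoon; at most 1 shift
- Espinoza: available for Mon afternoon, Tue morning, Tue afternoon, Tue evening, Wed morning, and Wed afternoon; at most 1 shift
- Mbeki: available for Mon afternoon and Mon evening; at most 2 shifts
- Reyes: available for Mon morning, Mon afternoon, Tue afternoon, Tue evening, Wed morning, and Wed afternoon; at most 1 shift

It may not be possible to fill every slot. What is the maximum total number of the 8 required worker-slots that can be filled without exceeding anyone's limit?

Total capacity across all guards is 1+1+1+1+2+1 = 7, and 8 slots are needed, so at most 7 can be filled.
An assignment achieving 7: Mon morning→Beaumont, Mon afternoon→Mbeki, Mon evening→Mbeki, Tue morning→Espinoza, Tue afternoon→Jules, Tue evening→Reyes, Wed morning→Fong.
Loads: Beaumont 1/1, Fong 1/1, Jules 1/1, Espinoza 1/1, Mbeki 2/2, Reyes 1/1.

7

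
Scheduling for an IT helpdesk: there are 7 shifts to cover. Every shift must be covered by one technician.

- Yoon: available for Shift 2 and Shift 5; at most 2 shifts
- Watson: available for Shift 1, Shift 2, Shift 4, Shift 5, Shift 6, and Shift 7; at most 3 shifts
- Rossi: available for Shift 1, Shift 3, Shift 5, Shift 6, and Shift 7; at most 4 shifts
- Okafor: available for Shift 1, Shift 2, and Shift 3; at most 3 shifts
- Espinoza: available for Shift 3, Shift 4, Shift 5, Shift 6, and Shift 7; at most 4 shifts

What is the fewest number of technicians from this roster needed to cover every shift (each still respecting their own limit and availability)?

2

7 slots to fill and no one can take more than 4, so at least ⌈7/4⌉ = 2 technicians are needed.
Watson and Rossi alone can cover everything: Shift 1→Watson, Shift 2→Watson, Shift 3→Rossi, Shift 4→Watson, Shift 5→Rossi, Shift 6→Rossi, Shift 7→Rossi.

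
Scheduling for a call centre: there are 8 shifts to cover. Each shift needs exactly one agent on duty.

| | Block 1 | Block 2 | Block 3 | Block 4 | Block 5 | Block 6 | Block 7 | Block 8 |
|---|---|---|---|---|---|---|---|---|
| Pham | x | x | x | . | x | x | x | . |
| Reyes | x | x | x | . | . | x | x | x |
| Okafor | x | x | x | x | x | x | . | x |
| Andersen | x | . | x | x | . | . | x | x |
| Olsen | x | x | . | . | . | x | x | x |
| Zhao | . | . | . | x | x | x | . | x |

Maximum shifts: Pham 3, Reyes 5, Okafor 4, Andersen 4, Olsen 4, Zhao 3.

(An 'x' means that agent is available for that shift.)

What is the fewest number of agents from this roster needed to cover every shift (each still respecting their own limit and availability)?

2

8 slots to fill and no one can take more than 5, so at least ⌈8/5⌉ = 2 agents are needed.
Reyes and Okafor alone can cover everything: Block 1→Reyes, Block 2→Reyes, Block 3→Reyes, Block 4→Okafor, Block 5→Okafor, Block 6→Reyes, Block 7→Reyes, Block 8→Okafor.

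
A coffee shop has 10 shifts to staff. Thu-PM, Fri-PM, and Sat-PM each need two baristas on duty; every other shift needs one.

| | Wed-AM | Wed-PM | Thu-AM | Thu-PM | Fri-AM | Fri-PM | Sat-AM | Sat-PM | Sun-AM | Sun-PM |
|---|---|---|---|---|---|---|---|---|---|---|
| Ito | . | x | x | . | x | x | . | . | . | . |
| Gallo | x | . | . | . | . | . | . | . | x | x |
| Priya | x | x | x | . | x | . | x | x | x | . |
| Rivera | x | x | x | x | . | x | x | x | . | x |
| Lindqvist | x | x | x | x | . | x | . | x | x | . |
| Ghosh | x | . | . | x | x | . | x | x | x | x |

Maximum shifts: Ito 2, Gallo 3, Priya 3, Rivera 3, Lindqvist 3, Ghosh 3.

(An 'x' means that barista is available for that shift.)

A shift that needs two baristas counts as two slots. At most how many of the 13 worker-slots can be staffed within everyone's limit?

Total capacity across all baristas is 2+3+3+3+3+3 = 17, and 13 slots are needed, so at most 13 can be filled.
An assignment achieving 13: Wed-AM→Gallo, Wed-PM→Priya, Thu-AM→Priya, Thu-PM→Rivera+Lindqvist, Fri-AM→Ito, Fri-PM→Ito+Rivera, Sat-AM→Priya, Sat-PM→Rivera+Lindqvist, Sun-AM→Gallo, Sun-PM→Gallo.
Loads: Ito 2/2, Gallo 3/3, Priya 3/3, Rivera 3/3, Lindqvist 2/3, Ghosh 0/3.

13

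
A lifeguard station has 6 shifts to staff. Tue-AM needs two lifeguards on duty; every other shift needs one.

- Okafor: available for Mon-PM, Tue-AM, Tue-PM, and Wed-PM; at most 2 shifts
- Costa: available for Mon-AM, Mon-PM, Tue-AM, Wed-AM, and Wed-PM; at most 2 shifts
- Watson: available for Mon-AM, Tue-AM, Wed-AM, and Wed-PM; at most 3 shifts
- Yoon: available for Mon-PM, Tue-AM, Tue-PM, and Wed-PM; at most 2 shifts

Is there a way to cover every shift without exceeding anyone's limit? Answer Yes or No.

Yes

One valid schedule: Mon-AM→Costa, Mon-PM→Okafor, Tue-AM→Watson+Yoon, Tue-PM→Okafor, Wed-AM→Costa, Wed-PM→Watson.
Loads: Okafor 2/2, Costa 2/2, Watson 2/3, Yoon 1/2 — all within limits.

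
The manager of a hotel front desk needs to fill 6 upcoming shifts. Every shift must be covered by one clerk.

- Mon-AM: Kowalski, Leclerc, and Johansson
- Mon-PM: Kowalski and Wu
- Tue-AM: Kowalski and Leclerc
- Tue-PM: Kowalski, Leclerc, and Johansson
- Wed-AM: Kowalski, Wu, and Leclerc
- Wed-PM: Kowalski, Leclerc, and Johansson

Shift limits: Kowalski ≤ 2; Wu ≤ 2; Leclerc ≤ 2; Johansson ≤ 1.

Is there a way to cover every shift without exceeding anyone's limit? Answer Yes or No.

One valid schedule: Mon-AM→Leclerc, Mon-PM→Kowalski, Tue-AM→Kowalski, Tue-PM→Leclerc, Wed-AM→Wu, Wed-PM→Johansson.
Loads: Kowalski 2/2, Wu 1/2, Leclerc 2/2, Johansson 1/1 — all within limits.

Yes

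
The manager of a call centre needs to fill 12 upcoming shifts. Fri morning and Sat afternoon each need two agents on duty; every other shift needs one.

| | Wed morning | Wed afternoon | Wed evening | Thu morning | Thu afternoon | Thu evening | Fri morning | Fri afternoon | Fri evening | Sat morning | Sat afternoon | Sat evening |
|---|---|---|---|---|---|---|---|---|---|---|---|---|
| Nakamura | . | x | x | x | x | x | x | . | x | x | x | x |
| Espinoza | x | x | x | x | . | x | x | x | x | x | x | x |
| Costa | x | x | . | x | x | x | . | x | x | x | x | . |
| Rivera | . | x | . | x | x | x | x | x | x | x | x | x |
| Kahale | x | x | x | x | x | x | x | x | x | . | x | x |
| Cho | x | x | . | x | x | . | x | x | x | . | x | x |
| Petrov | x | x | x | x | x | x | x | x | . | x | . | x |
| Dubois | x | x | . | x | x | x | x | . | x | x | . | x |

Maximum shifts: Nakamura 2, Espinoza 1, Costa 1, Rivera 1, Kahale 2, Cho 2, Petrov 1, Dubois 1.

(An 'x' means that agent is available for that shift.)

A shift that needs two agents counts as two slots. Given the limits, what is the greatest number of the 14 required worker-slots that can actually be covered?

Total capacity across all agents is 2+1+1+1+2+2+1+1 = 11, and 14 slots are needed, so at most 11 can be filled.
An assignment achieving 11: Wed morning→Espinoza, Wed evening→Nakamura, Thu afternoon→Kahale, Thu evening→Petrov, Fri morning→Cho+Dubois, Fri afternoon→Costa, Fri evening→Cho, Sat morning→Nakamura, Sat afternoon→Rivera+Kahale.
Loads: Nakamura 2/2, Espinoza 1/1, Costa 1/1, Rivera 1/1, Kahale 2/2, Cho 2/2, Petrov 1/1, Dubois 1/1.

11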